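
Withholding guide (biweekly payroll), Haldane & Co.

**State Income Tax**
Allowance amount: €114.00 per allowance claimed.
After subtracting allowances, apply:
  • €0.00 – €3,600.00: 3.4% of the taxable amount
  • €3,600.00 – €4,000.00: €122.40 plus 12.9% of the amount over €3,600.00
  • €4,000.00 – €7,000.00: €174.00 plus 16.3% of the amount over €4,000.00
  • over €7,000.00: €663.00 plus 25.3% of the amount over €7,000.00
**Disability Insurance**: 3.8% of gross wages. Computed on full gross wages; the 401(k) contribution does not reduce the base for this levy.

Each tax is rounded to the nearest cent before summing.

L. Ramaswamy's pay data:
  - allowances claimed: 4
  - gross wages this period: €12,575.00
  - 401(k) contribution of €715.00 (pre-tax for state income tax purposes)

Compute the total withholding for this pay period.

State Income Tax: taxable = €12,575.00 − €715.00 − 4×€114.00 = €11,404.00
  €663.00 + 25.3% × (€11,404.00 − €7,000.00) = €663.00 + 25.3% × €4,404.00 = €1,777.21
Disability Insurance: 3.8% × €12,575.00 = €477.85
Total: €1,777.21 + €477.85 = €2,255.06

€2,255.06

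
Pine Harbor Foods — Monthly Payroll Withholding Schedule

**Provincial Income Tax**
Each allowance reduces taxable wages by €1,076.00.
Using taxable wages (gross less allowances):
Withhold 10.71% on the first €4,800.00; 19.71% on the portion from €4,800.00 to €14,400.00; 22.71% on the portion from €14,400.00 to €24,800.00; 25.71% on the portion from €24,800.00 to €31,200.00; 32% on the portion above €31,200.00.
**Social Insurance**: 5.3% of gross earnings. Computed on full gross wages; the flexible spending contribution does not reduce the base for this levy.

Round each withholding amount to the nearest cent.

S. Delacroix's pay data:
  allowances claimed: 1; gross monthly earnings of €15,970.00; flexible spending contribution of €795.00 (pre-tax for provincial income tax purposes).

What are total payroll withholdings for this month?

€3,193.32

Provincial Income Tax: taxable = €15,970.00 − €795.00 − 1×€1,076.00 = €14,099.00
  €514.08 + 19.71% × (€14,099.00 − €4,800.00) = €514.08 + 19.71% × €9,299.00 = €2,346.91
Social Insurance: 5.3% × €15,970.00 = €846.41
Total: €2,346.91 + €846.41 = €3,193.32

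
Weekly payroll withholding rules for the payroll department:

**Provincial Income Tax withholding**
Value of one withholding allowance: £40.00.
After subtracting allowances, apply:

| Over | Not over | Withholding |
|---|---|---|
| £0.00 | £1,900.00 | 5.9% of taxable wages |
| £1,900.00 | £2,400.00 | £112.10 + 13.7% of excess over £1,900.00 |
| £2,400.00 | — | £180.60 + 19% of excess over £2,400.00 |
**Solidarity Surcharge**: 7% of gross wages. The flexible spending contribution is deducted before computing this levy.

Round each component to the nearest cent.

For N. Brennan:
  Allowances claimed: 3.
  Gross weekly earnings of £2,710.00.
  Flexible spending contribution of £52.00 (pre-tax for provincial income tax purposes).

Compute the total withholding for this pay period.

£392.88

Provincial Income Tax: taxable = £2,710.00 − £52.00 − 3×£40.00 = £2,538.00
  £180.60 + 19% × (£2,538.00 − £2,400.00) = £180.60 + 19% × £138.00 = £206.82
Solidarity Surcharge: 7% × £2,658.00 = £186.06
Total: £206.82 + £186.06 = £392.88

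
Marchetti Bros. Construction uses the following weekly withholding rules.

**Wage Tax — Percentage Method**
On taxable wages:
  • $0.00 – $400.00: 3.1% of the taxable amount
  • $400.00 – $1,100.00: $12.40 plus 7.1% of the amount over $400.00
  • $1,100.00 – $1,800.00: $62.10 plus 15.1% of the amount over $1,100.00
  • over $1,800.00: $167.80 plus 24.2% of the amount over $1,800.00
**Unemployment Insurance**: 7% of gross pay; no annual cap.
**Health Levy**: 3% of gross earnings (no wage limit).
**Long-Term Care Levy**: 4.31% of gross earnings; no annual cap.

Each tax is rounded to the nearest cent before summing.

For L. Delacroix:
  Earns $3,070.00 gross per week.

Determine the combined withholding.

Wage Tax: taxable = $3,070.00
  $167.80 + 24.2% × ($3,070.00 − $1,800.00) = $167.80 + 24.2% × $1,270.00 = $475.14
Unemployment Insurance: 7% × $3,070.00 = $214.90
Health Levy: 3% × $3,070.00 = $92.10
Long-Term Care Levy: 4.31% × $3,070.00 = $132.32
Total: $475.14 + $214.90 + $92.10 + $132.32 = $914.46

$914.46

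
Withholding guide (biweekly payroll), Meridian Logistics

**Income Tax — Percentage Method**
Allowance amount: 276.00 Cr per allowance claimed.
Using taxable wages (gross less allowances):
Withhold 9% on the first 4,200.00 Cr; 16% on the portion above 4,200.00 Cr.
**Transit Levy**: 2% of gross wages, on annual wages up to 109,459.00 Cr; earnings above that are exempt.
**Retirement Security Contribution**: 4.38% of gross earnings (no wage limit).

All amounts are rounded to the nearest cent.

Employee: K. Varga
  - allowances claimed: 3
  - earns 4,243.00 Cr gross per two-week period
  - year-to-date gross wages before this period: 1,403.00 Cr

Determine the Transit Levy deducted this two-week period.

84.86 Cr

Transit Levy: 2% × 4,243.00 Cr = 84.86 Cr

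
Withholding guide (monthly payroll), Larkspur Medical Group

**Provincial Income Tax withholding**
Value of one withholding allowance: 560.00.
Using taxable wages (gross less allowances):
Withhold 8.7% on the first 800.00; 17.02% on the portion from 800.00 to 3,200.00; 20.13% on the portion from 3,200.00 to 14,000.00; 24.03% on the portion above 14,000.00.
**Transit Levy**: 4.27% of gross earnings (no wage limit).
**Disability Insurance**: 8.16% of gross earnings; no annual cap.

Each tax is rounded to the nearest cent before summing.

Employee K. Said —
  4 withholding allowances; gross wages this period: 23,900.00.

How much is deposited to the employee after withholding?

16,436.41

Provincial Income Tax: taxable = 23,900.00 − 4×560.00 = 21,660.00
  2,652.12 + 24.03% × (21,660.00 − 14,000.00) = 2,652.12 + 24.03% × 7,660.00 = 4,492.82
Transit Levy: 4.27% × 23,900.00 = 1,020.53
Disability Insurance: 8.16% × 23,900.00 = 1,950.24
Total withheld: 4,492.82 + 1,020.53 + 1,950.24 = 7,463.59
Net pay: 23,900.00 − 7,463.59 = 16,436.41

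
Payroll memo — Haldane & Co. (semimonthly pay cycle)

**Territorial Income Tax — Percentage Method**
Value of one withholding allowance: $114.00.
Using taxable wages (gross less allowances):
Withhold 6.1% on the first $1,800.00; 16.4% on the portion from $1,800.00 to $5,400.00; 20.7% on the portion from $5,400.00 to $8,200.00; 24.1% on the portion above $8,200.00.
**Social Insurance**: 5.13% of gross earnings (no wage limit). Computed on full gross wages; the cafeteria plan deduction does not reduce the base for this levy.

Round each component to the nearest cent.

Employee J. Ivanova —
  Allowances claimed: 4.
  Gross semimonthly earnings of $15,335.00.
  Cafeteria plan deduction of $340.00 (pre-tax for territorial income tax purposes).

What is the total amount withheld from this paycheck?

Territorial Income Tax: taxable = $15,335.00 − $340.00 − 4×$114.00 = $14,539.00
  $1,279.80 + 24.1% × ($14,539.00 − $8,200.00) = $1,279.80 + 24.1% × $6,339.00 = $2,807.50
Social Insurance: 5.13% × $15,335.00 = $786.69
Total: $2,807.50 + $786.69 = $3,594.19

$3,594.19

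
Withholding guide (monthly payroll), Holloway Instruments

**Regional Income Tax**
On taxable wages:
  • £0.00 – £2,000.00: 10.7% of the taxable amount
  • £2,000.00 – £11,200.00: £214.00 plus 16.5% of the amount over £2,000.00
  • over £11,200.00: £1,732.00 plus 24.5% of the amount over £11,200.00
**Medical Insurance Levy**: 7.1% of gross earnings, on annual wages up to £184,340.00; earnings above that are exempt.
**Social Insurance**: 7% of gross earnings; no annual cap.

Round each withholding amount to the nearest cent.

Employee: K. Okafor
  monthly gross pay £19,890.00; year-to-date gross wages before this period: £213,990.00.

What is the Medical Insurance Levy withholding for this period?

£0.00

Medical Insurance Levy: YTD £213,990.00 ≥ cap £184,340.00 → £0.00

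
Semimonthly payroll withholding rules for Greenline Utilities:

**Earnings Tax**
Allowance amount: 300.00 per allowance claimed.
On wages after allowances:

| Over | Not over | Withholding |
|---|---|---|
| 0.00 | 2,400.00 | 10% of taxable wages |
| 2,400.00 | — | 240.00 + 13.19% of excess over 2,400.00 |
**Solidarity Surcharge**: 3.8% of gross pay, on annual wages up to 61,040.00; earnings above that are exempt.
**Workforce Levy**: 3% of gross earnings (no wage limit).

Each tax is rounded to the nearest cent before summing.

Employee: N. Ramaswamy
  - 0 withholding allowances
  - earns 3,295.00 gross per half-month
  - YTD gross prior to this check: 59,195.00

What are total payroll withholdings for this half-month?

Earnings Tax: taxable = 3,295.00
  240.00 + 13.19% × (3,295.00 − 2,400.00) = 240.00 + 13.19% × 895.00 = 358.05
Solidarity Surcharge: cap 61,040.00 − YTD 59,195.00 = 1,845.00 subject; 3.8% × 1,845.00 = 70.11
Workforce Levy: 3% × 3,295.00 = 98.85
Total: 358.05 + 70.11 + 98.85 = 527.01

527.01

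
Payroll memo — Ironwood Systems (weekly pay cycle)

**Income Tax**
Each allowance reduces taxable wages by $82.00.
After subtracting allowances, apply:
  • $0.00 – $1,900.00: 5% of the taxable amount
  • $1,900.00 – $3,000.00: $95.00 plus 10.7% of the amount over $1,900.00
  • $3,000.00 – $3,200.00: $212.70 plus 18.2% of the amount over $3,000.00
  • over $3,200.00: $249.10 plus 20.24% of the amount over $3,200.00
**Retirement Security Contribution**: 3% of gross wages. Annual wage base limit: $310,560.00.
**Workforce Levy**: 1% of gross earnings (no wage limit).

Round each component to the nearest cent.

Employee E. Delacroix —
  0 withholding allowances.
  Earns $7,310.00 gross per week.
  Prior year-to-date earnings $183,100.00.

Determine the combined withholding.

Income Tax: taxable = $7,310.00
  $249.10 + 20.24% × ($7,310.00 − $3,200.00) = $249.10 + 20.24% × $4,110.00 = $1,080.96
Retirement Security Contribution: 3% × $7,310.00 = $219.30
Workforce Levy: 1% × $7,310.00 = $73.10
Total: $1,080.96 + $219.30 + $73.10 = $1,373.36

$1,373.36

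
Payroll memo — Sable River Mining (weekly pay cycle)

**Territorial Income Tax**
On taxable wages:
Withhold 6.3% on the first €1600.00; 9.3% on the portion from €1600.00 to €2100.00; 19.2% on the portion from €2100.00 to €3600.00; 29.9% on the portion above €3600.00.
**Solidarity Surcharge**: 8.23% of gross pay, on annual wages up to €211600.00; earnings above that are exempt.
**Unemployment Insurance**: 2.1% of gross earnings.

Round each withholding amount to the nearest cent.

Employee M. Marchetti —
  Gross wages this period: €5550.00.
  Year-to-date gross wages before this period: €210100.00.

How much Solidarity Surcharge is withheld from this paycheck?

€123.45

Solidarity Surcharge: cap €211600.00 − YTD €210100.00 = €1500.00 subject; 8.23% × €1500.00 = €123.45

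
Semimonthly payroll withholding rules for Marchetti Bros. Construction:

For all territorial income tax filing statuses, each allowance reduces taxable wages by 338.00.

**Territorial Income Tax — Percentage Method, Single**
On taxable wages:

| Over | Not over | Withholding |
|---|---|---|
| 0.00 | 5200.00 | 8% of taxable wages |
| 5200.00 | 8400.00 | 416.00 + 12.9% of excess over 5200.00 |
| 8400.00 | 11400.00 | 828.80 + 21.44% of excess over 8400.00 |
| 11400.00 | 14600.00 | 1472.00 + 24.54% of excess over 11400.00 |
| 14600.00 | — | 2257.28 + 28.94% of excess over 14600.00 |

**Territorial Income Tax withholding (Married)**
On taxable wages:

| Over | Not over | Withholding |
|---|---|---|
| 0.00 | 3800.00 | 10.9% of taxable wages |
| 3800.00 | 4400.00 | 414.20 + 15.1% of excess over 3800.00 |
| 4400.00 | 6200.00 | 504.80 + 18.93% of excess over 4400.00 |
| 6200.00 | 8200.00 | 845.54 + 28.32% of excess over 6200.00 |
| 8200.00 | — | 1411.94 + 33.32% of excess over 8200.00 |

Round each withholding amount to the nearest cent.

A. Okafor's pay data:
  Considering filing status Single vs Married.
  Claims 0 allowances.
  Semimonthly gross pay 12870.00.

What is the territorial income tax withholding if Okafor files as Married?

Territorial Income Tax (Married): taxable = 12870.00
  1411.94 + 33.32% × (12870.00 − 8200.00) = 1411.94 + 33.32% × 4670.00 = 2967.98

2967.98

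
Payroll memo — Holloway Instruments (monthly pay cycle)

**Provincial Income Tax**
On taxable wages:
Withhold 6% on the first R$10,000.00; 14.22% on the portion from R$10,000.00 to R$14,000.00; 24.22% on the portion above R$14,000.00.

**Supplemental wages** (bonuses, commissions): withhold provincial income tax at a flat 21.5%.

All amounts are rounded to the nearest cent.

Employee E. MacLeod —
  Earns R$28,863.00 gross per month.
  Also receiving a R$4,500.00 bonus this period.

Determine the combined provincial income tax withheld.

Provincial Income Tax: taxable = R$28,863.00
  R$1,168.80 + 24.22% × (R$28,863.00 − R$14,000.00) = R$1,168.80 + 24.22% × R$14,863.00 = R$4,768.62
Supplemental (21.5% flat on bonus): 21.5% × R$4,500.00 = R$967.50
Total provincial income tax: R$4,768.62 + R$967.50 = R$5,736.12

R$5,736.12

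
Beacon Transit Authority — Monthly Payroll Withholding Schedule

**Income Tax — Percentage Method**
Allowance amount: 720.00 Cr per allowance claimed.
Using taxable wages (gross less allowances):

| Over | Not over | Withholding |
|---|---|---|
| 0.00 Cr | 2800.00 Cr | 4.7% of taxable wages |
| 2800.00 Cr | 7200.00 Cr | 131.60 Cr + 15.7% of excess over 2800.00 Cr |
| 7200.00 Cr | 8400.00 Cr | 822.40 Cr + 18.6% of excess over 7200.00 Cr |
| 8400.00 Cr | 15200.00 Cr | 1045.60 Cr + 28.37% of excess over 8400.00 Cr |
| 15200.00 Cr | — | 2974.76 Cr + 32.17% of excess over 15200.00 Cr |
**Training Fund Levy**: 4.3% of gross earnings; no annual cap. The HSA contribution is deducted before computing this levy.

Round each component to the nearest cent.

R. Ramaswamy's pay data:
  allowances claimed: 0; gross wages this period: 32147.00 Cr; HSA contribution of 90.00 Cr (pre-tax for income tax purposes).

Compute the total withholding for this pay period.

9776.11 Cr

Income Tax: taxable = 32147.00 Cr − 90.00 Cr = 32057.00 Cr
  2974.76 Cr + 32.17% × (32057.00 Cr − 15200.00 Cr) = 2974.76 Cr + 32.17% × 16857.00 Cr = 8397.66 Cr
Training Fund Levy: 4.3% × 32057.00 Cr = 1378.45 Cr
Total: 8397.66 Cr + 1378.45 Cr = 9776.11 Cr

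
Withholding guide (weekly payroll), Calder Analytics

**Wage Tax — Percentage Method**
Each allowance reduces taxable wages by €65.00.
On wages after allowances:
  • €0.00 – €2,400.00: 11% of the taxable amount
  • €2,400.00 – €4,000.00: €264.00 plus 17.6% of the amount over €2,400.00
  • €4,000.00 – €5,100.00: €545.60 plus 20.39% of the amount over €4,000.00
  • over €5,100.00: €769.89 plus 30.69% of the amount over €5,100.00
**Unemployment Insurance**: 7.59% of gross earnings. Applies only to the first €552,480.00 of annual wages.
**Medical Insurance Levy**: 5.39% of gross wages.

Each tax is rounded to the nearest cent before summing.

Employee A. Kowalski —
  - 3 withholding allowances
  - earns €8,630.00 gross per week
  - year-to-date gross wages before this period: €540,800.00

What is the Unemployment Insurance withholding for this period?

€655.02

Unemployment Insurance: 7.59% × €8,630.00 = €655.02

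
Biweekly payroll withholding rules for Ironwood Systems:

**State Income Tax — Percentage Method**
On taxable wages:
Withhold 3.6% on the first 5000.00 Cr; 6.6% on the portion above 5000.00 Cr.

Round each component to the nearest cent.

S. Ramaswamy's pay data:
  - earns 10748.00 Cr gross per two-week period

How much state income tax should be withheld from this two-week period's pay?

559.37 Cr

State Income Tax: taxable = 10748.00 Cr
  180.00 Cr + 6.6% × (10748.00 Cr − 5000.00 Cr) = 180.00 Cr + 6.6% × 5748.00 Cr = 559.37 Cr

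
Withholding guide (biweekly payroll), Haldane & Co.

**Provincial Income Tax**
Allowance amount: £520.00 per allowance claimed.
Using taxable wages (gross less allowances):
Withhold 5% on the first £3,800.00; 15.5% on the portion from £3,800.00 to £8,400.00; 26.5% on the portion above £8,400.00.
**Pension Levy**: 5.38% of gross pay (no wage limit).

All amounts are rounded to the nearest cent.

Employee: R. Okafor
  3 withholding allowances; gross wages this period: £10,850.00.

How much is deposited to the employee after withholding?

Provincial Income Tax: taxable = £10,850.00 − 3×£520.00 = £9,290.00
  £903.00 + 26.5% × (£9,290.00 − £8,400.00) = £903.00 + 26.5% × £890.00 = £1,138.85
Pension Levy: 5.38% × £10,850.00 = £583.73
Total withheld: £1,138.85 + £583.73 = £1,722.58
Net pay: £10,850.00 − £1,722.58 = £9,127.42

£9,127.42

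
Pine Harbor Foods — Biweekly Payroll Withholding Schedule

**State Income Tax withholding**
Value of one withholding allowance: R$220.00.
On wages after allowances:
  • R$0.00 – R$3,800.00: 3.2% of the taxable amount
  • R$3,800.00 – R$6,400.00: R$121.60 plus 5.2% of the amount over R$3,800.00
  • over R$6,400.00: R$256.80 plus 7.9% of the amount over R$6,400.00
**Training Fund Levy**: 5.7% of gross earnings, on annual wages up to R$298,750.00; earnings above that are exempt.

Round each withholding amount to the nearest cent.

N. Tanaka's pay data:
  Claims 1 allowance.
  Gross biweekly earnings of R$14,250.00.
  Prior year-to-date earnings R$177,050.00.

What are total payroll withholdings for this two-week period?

R$1,671.82

State Income Tax: taxable = R$14,250.00 − 1×R$220.00 = R$14,030.00
  R$256.80 + 7.9% × (R$14,030.00 − R$6,400.00) = R$256.80 + 7.9% × R$7,630.00 = R$859.57
Training Fund Levy: 5.7% × R$14,250.00 = R$812.25
Total: R$859.57 + R$812.25 = R$1,671.82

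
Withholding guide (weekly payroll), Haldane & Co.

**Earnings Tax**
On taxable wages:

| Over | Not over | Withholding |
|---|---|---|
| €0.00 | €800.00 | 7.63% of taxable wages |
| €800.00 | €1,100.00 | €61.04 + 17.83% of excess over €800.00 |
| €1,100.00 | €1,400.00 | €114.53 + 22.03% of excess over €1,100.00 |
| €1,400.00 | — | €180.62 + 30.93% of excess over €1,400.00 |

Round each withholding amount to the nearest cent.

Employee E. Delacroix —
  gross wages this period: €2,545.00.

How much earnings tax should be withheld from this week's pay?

€534.77

Earnings Tax: taxable = €2,545.00
  €180.62 + 30.93% × (€2,545.00 − €1,400.00) = €180.62 + 30.93% × €1,145.00 = €534.77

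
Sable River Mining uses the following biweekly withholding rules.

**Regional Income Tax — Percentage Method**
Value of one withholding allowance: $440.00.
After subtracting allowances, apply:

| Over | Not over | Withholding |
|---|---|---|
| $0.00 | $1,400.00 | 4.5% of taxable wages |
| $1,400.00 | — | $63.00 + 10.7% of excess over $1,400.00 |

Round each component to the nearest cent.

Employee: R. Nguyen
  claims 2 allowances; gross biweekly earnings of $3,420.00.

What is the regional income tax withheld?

$184.98

Regional Income Tax: taxable = $3,420.00 − 2×$440.00 = $2,540.00
  $63.00 + 10.7% × ($2,540.00 − $1,400.00) = $63.00 + 10.7% × $1,140.00 = $184.98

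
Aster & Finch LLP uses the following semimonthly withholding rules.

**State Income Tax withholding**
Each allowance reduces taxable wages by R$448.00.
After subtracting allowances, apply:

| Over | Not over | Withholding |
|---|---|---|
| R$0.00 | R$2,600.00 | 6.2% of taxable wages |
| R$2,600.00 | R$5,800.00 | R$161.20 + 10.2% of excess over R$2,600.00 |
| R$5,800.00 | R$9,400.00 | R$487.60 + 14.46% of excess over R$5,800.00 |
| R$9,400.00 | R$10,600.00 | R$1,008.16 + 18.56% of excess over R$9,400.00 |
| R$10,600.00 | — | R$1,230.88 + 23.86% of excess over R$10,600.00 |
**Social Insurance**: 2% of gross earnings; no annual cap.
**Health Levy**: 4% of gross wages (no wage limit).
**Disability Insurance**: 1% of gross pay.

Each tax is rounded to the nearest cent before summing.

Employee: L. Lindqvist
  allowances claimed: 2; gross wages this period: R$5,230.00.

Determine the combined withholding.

R$704.17

State Income Tax: taxable = R$5,230.00 − 2×R$448.00 = R$4,334.00
  R$161.20 + 10.2% × (R$4,334.00 − R$2,600.00) = R$161.20 + 10.2% × R$1,734.00 = R$338.07
Social Insurance: 2% × R$5,230.00 = R$104.60
Health Levy: 4% × R$5,230.00 = R$209.20
Disability Insurance: 1% × R$5,230.00 = R$52.30
Total: R$338.07 + R$104.60 + R$209.20 + R$52.30 = R$704.17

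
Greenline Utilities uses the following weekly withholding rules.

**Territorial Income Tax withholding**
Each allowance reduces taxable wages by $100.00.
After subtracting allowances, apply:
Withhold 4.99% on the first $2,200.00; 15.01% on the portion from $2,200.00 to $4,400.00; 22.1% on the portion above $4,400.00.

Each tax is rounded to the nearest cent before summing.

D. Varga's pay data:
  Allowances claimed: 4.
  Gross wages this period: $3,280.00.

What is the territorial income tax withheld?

Territorial Income Tax: taxable = $3,280.00 − 4×$100.00 = $2,880.00
  $109.78 + 15.01% × ($2,880.00 − $2,200.00) = $109.78 + 15.01% × $680.00 = $211.85

$211.85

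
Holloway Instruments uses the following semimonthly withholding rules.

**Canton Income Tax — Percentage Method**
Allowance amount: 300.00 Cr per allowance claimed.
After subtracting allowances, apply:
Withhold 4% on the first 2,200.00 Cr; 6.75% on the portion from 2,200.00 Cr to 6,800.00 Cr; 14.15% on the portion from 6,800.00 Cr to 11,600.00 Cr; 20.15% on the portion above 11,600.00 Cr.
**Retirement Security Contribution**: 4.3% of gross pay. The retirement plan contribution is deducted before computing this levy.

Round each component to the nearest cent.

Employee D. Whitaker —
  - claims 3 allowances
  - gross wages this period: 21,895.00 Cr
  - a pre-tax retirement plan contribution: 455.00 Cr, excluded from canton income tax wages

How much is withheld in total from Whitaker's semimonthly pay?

Canton Income Tax: taxable = 21,895.00 Cr − 455.00 Cr − 3×300.00 Cr = 20,540.00 Cr
  1,077.70 Cr + 20.15% × (20,540.00 Cr − 11,600.00 Cr) = 1,077.70 Cr + 20.15% × 8,940.00 Cr = 2,879.11 Cr
Retirement Security Contribution: 4.3% × 21,440.00 Cr = 921.92 Cr
Total: 2,879.11 Cr + 921.92 Cr = 3,801.03 Cr

3,801.03 Cr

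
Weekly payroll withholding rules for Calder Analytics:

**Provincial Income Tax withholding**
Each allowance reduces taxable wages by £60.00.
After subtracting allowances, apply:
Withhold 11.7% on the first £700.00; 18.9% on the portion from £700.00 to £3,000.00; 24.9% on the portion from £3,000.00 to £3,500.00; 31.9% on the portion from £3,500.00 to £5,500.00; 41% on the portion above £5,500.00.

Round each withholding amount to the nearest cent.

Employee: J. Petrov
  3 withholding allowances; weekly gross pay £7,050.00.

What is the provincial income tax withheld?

Provincial Income Tax: taxable = £7,050.00 − 3×£60.00 = £6,870.00
  £1,279.10 + 41% × (£6,870.00 − £5,500.00) = £1,279.10 + 41% × £1,370.00 = £1,840.80

£1,840.80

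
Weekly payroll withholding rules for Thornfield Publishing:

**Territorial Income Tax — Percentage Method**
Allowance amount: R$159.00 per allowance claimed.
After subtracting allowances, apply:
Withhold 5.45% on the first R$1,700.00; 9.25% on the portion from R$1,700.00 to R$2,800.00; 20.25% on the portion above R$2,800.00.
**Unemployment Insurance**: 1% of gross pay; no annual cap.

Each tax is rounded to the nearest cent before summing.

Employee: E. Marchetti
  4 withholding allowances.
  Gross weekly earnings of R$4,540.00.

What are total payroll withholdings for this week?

Territorial Income Tax: taxable = R$4,540.00 − 4×R$159.00 = R$3,904.00
  R$194.40 + 20.25% × (R$3,904.00 − R$2,800.00) = R$194.40 + 20.25% × R$1,104.00 = R$417.96
Unemployment Insurance: 1% × R$4,540.00 = R$45.40
Total: R$417.96 + R$45.40 = R$463.36

R$463.36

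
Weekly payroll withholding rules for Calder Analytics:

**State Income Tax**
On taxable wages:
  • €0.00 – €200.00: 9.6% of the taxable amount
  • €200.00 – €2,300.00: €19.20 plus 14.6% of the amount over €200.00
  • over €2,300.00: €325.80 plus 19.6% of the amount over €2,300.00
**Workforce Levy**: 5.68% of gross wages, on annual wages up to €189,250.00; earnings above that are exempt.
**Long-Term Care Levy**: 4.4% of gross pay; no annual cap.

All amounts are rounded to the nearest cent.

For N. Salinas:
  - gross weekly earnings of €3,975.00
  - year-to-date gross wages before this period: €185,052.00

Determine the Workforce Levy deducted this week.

€225.78

Workforce Levy: 5.68% × €3,975.00 = €225.78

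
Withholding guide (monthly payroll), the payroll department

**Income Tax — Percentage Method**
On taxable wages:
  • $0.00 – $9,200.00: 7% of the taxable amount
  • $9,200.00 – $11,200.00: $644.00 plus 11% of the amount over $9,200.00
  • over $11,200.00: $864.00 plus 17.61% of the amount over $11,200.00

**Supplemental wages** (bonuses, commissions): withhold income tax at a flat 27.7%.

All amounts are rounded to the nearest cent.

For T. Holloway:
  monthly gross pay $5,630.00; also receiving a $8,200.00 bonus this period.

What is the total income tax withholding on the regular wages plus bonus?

Income Tax: taxable = $5,630.00
  7% × $5,630.00 = $394.10
Supplemental (27.7% flat on bonus): 27.7% × $8,200.00 = $2,271.40
Total income tax: $394.10 + $2,271.40 = $2,665.50

$2,665.50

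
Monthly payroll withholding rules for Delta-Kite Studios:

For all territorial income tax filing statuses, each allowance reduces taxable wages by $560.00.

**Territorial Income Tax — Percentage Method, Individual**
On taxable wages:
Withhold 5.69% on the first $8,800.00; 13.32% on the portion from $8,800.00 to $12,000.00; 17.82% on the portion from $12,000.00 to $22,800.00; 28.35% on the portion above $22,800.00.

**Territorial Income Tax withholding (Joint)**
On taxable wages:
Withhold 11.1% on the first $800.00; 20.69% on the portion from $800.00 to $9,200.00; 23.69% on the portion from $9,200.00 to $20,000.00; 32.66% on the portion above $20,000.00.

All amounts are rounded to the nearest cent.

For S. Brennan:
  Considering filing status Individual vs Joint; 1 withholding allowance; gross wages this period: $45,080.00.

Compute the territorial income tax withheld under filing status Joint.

$12,393.51

Territorial Income Tax (Joint): taxable = $45,080.00 − 1×$560.00 = $44,520.00
  $4,385.28 + 32.66% × ($44,520.00 − $20,000.00) = $4,385.28 + 32.66% × $24,520.00 = $12,393.51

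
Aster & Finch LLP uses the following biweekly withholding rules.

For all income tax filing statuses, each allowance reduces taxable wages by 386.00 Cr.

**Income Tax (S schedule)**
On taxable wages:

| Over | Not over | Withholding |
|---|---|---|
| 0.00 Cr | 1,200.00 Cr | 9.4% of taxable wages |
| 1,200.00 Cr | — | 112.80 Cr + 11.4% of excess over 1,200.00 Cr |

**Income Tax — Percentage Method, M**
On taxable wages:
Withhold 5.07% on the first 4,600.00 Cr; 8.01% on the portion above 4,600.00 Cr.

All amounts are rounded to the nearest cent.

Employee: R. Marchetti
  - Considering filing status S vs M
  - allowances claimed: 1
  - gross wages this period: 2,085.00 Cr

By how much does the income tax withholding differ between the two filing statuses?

Income Tax (S): taxable = 2,085.00 Cr − 1×386.00 Cr = 1,699.00 Cr
  112.80 Cr + 11.4% × (1,699.00 Cr − 1,200.00 Cr) = 112.80 Cr + 11.4% × 499.00 Cr = 169.69 Cr
Income Tax (M): taxable = 2,085.00 Cr − 1×386.00 Cr = 1,699.00 Cr
  5.07% × 1,699.00 Cr = 86.14 Cr
Difference: |169.69 Cr − 86.14 Cr| = 83.55 Cr (higher under S)

83.55 Cr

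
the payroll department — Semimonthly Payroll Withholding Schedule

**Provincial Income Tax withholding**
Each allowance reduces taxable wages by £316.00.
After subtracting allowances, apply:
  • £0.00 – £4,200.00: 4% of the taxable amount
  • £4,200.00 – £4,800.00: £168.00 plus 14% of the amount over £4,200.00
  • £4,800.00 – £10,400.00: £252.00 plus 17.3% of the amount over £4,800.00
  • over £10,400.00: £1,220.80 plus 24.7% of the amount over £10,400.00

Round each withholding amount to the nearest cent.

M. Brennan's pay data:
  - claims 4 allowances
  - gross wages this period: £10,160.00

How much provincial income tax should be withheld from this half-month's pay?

Provincial Income Tax: taxable = £10,160.00 − 4×£316.00 = £8,896.00
  £252.00 + 17.3% × (£8,896.00 − £4,800.00) = £252.00 + 17.3% × £4,096.00 = £960.61

£960.61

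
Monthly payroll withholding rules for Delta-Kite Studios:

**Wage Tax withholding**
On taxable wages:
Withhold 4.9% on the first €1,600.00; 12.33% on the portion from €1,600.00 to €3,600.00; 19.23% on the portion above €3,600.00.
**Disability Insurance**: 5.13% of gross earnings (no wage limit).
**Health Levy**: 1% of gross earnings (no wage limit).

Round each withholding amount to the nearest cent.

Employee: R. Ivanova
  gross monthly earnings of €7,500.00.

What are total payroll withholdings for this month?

€1,534.72

Wage Tax: taxable = €7,500.00
  €325.00 + 19.23% × (€7,500.00 − €3,600.00) = €325.00 + 19.23% × €3,900.00 = €1,074.97
Disability Insurance: 5.13% × €7,500.00 = €384.75
Health Levy: 1% × €7,500.00 = €75.00
Total: €1,074.97 + €384.75 + €75.00 = €1,534.72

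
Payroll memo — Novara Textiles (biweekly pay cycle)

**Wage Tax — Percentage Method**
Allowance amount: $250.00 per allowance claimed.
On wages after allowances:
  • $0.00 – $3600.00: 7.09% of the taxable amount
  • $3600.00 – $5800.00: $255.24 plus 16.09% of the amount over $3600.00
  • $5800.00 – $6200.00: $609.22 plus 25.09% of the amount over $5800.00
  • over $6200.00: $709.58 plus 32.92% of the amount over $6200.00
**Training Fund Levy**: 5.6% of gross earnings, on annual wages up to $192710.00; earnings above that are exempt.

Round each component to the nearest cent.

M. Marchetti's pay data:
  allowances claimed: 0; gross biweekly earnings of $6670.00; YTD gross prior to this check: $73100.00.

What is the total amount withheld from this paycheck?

Wage Tax: taxable = $6670.00
  $709.58 + 32.92% × ($6670.00 − $6200.00) = $709.58 + 32.92% × $470.00 = $864.30
Training Fund Levy: 5.6% × $6670.00 = $373.52
Total: $864.30 + $373.52 = $1237.82

$1237.82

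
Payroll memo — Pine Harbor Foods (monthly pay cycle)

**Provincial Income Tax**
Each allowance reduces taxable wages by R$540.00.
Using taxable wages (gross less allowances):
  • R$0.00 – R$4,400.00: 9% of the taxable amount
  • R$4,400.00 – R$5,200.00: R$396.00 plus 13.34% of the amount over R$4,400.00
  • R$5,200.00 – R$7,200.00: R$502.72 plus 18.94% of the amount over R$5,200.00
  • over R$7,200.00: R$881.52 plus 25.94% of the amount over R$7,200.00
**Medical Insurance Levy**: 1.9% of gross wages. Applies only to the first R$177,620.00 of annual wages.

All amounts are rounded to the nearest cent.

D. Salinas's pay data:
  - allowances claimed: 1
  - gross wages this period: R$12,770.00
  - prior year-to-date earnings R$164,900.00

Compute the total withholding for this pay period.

Provincial Income Tax: taxable = R$12,770.00 − 1×R$540.00 = R$12,230.00
  R$881.52 + 25.94% × (R$12,230.00 − R$7,200.00) = R$881.52 + 25.94% × R$5,030.00 = R$2,186.30
Medical Insurance Levy: cap R$177,620.00 − YTD R$164,900.00 = R$12,720.00 subject; 1.9% × R$12,720.00 = R$241.68
Total: R$2,186.30 + R$241.68 = R$2,427.98

R$2,427.98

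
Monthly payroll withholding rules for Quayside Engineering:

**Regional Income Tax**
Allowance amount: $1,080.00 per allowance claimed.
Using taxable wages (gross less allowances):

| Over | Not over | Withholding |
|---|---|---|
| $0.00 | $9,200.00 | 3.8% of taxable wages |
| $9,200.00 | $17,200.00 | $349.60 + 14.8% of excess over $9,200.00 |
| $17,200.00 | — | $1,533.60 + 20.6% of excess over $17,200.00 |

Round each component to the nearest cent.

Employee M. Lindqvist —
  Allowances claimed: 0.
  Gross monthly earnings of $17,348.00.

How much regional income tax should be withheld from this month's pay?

$1,564.09

Regional Income Tax: taxable = $17,348.00
  $1,533.60 + 20.6% × ($17,348.00 − $17,200.00) = $1,533.60 + 20.6% × $148.00 = $1,564.09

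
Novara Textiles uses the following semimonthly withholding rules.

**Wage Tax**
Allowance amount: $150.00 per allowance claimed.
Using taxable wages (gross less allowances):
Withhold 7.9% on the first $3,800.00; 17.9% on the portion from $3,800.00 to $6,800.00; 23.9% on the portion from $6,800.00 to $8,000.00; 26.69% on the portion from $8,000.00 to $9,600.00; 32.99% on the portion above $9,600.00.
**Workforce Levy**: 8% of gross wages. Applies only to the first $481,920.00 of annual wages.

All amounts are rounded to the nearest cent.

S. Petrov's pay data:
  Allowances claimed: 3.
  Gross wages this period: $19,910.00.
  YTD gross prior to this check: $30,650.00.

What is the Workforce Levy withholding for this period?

Workforce Levy: 8% × $19,910.00 = $1,592.80

$1,592.80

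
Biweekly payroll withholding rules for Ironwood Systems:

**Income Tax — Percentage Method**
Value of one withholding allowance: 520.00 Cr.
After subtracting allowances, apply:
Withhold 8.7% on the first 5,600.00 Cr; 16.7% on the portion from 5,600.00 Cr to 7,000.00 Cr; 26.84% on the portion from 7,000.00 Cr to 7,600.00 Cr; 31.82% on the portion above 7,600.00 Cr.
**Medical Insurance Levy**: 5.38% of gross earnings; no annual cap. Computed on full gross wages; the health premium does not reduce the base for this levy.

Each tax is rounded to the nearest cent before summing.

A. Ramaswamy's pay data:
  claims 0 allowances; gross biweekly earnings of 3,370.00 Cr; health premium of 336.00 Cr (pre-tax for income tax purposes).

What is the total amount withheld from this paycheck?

445.27 Cr

Income Tax: taxable = 3,370.00 Cr − 336.00 Cr = 3,034.00 Cr
  8.7% × 3,034.00 Cr = 263.96 Cr
Medical Insurance Levy: 5.38% × 3,370.00 Cr = 181.31 Cr
Total: 263.96 Cr + 181.31 Cr = 445.27 Cr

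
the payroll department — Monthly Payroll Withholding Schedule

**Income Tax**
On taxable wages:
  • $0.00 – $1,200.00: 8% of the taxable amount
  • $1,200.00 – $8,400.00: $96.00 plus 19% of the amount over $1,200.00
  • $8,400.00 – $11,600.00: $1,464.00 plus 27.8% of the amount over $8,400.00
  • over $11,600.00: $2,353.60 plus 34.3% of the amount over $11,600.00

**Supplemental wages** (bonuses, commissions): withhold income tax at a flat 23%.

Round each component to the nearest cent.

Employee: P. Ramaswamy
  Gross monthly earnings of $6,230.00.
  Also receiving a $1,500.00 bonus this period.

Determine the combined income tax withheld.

$1,396.70

Income Tax: taxable = $6,230.00
  $96.00 + 19% × ($6,230.00 − $1,200.00) = $96.00 + 19% × $5,030.00 = $1,051.70
Supplemental (23% flat on bonus): 23% × $1,500.00 = $345.00
Total income tax: $1,051.70 + $345.00 = $1,396.70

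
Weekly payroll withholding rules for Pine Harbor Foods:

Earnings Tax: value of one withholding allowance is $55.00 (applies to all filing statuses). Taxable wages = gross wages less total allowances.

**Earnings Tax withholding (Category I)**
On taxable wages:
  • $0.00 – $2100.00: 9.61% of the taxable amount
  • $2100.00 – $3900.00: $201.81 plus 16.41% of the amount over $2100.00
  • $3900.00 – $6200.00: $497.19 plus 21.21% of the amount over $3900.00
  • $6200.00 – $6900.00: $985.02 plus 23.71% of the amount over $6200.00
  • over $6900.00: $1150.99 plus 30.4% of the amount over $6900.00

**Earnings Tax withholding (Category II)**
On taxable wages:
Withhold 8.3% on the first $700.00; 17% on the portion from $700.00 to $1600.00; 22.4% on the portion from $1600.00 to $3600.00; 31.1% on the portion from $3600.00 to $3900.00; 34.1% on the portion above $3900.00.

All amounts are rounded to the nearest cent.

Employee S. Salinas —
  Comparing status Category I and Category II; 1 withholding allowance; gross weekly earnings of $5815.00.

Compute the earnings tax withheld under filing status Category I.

Earnings Tax (Category I): taxable = $5815.00 − 1×$55.00 = $5760.00
  $497.19 + 21.21% × ($5760.00 − $3900.00) = $497.19 + 21.21% × $1860.00 = $891.70

$891.70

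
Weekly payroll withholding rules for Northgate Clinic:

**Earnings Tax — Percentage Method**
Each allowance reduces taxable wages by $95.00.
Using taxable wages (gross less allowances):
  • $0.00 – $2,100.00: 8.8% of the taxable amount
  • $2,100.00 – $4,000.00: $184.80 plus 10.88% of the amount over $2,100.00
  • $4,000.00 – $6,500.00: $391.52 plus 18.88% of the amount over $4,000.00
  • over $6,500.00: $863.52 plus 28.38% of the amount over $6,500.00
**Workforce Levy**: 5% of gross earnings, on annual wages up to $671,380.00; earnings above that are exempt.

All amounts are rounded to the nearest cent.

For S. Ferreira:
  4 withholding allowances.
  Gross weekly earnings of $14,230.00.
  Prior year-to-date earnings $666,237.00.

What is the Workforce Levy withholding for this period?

Workforce Levy: cap $671,380.00 − YTD $666,237.00 = $5,143.00 subject; 5% × $5,143.00 = $257.15

$257.15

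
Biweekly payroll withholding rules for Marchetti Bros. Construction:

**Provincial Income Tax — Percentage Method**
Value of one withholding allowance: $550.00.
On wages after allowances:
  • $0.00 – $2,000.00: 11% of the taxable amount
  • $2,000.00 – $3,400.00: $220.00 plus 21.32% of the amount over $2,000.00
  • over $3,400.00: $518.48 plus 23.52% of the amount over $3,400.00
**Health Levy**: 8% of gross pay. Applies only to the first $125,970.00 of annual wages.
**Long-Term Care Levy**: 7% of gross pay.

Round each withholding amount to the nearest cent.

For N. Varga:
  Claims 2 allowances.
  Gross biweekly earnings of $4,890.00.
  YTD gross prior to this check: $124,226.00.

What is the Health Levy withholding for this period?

$139.52

Health Levy: cap $125,970.00 − YTD $124,226.00 = $1,744.00 subject; 8% × $1,744.00 = $139.52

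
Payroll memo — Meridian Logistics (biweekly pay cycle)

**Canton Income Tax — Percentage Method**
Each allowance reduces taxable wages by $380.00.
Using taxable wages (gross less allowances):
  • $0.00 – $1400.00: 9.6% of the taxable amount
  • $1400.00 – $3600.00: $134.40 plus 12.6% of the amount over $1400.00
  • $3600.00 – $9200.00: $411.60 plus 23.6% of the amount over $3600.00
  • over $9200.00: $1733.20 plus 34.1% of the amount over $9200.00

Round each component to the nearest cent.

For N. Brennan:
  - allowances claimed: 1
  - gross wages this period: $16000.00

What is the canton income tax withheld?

$3922.42

Canton Income Tax: taxable = $16000.00 − 1×$380.00 = $15620.00
  $1733.20 + 34.1% × ($15620.00 − $9200.00) = $1733.20 + 34.1% × $6420.00 = $3922.42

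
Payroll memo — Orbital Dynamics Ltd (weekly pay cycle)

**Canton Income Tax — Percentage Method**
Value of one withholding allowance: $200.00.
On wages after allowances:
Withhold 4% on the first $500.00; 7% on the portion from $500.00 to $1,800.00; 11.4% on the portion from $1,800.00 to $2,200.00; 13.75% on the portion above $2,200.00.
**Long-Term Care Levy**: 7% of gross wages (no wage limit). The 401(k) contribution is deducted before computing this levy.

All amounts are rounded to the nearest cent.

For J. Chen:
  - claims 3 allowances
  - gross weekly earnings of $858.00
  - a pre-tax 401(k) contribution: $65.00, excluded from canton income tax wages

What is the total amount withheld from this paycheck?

$63.23

Canton Income Tax: taxable = $858.00 − $65.00 − 3×$200.00 = $193.00
  4% × $193.00 = $7.72
Long-Term Care Levy: 7% × $793.00 = $55.51
Total: $7.72 + $55.51 = $63.23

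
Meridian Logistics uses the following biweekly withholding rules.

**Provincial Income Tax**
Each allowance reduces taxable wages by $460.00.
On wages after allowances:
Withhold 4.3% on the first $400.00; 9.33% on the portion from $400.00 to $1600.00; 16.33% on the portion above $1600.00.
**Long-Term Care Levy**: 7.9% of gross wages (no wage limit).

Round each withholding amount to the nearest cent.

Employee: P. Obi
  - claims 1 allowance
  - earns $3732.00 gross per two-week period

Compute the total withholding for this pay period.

$697.03

Provincial Income Tax: taxable = $3732.00 − 1×$460.00 = $3272.00
  $129.16 + 16.33% × ($3272.00 − $1600.00) = $129.16 + 16.33% × $1672.00 = $402.20
Long-Term Care Levy: 7.9% × $3732.00 = $294.83
Total: $402.20 + $294.83 = $697.03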